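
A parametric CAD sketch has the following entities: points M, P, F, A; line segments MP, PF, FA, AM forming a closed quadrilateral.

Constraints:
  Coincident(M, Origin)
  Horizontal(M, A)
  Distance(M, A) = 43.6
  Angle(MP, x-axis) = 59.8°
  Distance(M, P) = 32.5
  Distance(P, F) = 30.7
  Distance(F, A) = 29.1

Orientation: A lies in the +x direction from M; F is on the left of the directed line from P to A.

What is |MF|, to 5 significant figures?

55.204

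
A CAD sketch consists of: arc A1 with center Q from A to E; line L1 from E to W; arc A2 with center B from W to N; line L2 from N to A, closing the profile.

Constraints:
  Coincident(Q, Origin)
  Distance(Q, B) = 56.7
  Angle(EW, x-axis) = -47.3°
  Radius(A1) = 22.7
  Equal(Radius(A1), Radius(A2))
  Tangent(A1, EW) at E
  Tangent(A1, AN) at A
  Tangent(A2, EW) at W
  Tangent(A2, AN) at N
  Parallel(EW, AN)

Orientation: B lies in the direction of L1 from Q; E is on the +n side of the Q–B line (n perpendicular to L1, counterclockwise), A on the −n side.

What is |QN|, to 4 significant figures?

61.08

The slot axis is L1's direction at -47.3°, so u = (cos -47.3°, sin -47.3°) = (0.6782, -0.7349) and n = (−sin -47.3°, cos -47.3°) = (0.7349, 0.6782). Q is at the origin and B lies 56.7 along u from Q, so B = 56.7·u = (38.45, -41.67). Tangency of A1 to both parallel lines with radius 22.7 puts E and A at Q ± 22.7·n: E = (16.68, 15.39), A = (-16.68, -15.39). Equal radii place W and N the same way about B: W = B + 22.7·n = (55.13, -26.28), N = B − 22.7·n = (21.77, -57.06). Then |QN| = |N − Q| = 61.08.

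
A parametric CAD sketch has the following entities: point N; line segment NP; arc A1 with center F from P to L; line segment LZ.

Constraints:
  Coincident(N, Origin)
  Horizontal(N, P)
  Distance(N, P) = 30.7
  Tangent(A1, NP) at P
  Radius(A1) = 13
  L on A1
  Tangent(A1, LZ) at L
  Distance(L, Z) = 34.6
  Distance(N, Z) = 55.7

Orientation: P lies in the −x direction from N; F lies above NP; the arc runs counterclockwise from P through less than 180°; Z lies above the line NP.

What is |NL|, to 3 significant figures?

23.9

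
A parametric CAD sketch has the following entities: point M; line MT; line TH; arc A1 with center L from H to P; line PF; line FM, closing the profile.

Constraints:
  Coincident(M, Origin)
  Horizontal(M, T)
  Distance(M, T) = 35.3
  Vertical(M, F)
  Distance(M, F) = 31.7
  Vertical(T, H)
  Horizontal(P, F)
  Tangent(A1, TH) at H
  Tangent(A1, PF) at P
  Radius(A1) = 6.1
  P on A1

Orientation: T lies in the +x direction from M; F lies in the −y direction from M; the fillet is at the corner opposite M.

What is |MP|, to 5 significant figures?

43.099

The virtual corner opposite M is at (35.300, -31.700). Since A1 is tangent to TH there, LH ⟂ TH and tangency of A1 to PF means the radius LP is perpendicular to PF, with radius 6.1, so the center L sits 6.1 in from both sides at L = (29.200, -25.600). That places the tangent points at H = (35.300, -25.600) on TH and P = (29.200, -31.700) on PF. Then |MP| = |P − M| = 43.099.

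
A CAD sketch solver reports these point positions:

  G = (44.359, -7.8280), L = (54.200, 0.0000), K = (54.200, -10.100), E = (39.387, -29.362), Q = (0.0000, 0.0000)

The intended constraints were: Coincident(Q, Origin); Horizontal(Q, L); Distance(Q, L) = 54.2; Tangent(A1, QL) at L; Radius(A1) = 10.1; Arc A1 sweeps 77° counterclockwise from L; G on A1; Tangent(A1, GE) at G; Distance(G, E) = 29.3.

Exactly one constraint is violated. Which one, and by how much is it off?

Distance(G, E) = 29.3 — off by 7.20.

Q = (0.00, 0.00) ✓; Q.y = 0.00, L.y = 0.00 ✓; |QL| = 54.20 ✓; ∠(KL, LQ) = 90.00° ✓; |KL| = 10.10 ✓; bearing(K→G) − bearing(K→L) = 77.00° ✓; |KG| = 10.10 ✓; ∠(KG, GE) = 90.00° ✓; |GE| = 22.10 ✗.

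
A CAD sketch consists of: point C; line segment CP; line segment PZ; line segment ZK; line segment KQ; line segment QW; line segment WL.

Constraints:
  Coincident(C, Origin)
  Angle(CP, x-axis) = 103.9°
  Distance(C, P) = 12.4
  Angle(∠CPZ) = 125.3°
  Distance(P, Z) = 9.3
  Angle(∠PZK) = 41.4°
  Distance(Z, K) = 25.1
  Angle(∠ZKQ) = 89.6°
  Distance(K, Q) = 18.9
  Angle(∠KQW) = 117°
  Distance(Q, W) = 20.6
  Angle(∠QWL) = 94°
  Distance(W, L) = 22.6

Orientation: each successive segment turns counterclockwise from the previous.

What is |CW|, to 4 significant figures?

27.79

∠ZKQ = 89.6° gives KQ at 27.60° from the x-axis; with |KQ| = 18.9, Q = (16.58, 1.862). ∠KQW = 117.0° gives QW at 90.60° from the x-axis; with |QW| = 20.6, W = (16.37, 22.46). Then |CW| = |W − C| = 27.79.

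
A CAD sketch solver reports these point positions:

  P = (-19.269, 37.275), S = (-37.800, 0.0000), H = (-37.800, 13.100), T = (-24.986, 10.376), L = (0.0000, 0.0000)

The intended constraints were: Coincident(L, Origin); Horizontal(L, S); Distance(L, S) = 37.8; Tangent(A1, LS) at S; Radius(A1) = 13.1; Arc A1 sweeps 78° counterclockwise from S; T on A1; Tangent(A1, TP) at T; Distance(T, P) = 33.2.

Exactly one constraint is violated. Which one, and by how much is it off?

Distance(T, P) = 33.2 — off by 5.70.

L = (0.00, 0.00) ✓; L.y = 0.00, S.y = 0.00 ✓; |LS| = 37.80 ✓; ∠(HS, SL) = 90.00° ✓; |HS| = 13.10 ✓; bearing(H→T) − bearing(H→S) = 78.00° ✓; |HT| = 13.10 ✓; ∠(HT, TP) = 90.00° ✓; |TP| = 27.50 ✗.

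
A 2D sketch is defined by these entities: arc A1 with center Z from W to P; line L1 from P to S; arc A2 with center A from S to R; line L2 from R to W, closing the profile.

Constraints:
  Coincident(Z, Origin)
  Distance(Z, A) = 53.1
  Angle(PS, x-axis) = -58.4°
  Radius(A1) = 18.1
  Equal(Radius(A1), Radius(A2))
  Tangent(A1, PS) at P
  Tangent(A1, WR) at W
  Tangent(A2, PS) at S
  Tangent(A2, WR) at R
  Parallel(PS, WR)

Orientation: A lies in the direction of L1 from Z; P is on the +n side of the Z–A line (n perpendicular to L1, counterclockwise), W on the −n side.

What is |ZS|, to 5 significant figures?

56.100

The slot axis is L1's direction at -58.4°, so u = (cos -58.4°, sin -58.4°) = (0.52399, -0.85173) and n = (−sin -58.4°, cos -58.4°) = (0.85173, 0.52399). Z is at the origin and A lies 53.1 along u from Z, so A = 53.1·u = (27.824, -45.227). Tangency of A1 to both parallel lines with radius 18.1 puts P and W at Z ± 18.1·n: P = (15.416, 9.4841), W = (-15.416, -9.4841). Equal radii place S and R the same way about A: S = A + 18.1·n = (43.240, -35.743), R = A − 18.1·n = (12.407, -54.711). Then |ZS| = |S − Z| = 56.100.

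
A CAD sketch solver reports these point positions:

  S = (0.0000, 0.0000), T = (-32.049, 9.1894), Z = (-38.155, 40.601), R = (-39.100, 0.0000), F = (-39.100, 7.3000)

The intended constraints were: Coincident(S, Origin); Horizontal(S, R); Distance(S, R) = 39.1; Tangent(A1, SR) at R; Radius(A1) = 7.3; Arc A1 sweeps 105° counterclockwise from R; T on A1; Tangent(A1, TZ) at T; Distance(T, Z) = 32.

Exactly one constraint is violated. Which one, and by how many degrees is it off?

Tangent(A1, TZ) at T — off by 4.00°.

S = (0.00, 0.00) ✓; S.y = 0.00, R.y = 0.00 ✓; |SR| = 39.10 ✓; ∠(FR, RS) = 90.00° ✓; |FR| = 7.300 ✓; bearing(F→T) − bearing(F→R) = 105.0° ✓; |FT| = 7.300 ✓; ∠(FT, TZ) = 94.00° ✗; |TZ| = 32.00 ✓.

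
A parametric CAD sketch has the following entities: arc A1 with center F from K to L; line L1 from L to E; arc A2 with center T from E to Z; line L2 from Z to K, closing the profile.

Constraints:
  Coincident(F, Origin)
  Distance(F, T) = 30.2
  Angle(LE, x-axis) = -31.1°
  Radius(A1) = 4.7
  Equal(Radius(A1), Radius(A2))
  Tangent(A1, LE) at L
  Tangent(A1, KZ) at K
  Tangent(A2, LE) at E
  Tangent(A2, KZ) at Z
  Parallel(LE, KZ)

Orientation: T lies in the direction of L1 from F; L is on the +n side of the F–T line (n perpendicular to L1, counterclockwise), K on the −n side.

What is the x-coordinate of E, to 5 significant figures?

28.287

The slot axis is L1's direction at -31.1°, so u = (cos -31.1°, sin -31.1°) = (0.85627, -0.51653) and n = (−sin -31.1°, cos -31.1°) = (0.51653, 0.85627). F is at the origin and T lies 30.2 along u from F, so T = 30.2·u = (25.859, -15.599). Tangency of A1 to both parallel lines with radius 4.7 puts L and K at F ± 4.7·n: L = (2.4277, 4.0245), K = (-2.4277, -4.0245). Equal radii place E and Z the same way about T: E = T + 4.7·n = (28.287, -11.575), Z = T − 4.7·n = (23.432, -19.624). So E.x = 28.287.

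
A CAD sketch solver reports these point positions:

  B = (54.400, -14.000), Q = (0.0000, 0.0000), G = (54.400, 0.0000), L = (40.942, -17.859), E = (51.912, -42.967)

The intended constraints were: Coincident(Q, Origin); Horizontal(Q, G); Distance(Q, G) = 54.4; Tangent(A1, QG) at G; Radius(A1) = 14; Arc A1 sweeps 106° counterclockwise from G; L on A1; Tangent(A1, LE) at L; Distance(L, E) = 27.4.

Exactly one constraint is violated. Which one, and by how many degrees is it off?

Tangent(A1, LE) at L — off by 7.60°.

Q = (0.00, 0.00) ✓; Q.y = 0.00, G.y = 0.00 ✓; |QG| = 54.40 ✓; ∠(BG, GQ) = 90.00° ✓; |BG| = 14.00 ✓; bearing(B→L) − bearing(B→G) = 106.0° ✓; |BL| = 14.00 ✓; ∠(BL, LE) = 82.40° ✗; |LE| = 27.40 ✓.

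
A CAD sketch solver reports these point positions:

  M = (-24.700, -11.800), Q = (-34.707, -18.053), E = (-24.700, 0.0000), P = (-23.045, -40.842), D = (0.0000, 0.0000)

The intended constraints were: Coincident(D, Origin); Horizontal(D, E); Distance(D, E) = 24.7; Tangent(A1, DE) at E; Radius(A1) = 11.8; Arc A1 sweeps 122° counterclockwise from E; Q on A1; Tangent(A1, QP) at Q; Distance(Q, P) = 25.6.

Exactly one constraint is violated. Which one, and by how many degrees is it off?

Tangent(A1, QP) at Q — off by 4.90°.

D = (0.00, 0.00) ✓; D.y = 0.00, E.y = 0.00 ✓; |DE| = 24.70 ✓; ∠(ME, ED) = 90.00° ✓; |ME| = 11.80 ✓; bearing(M→Q) − bearing(M→E) = 122.0° ✓; |MQ| = 11.80 ✓; ∠(MQ, QP) = 94.90° ✗; |QP| = 25.60 ✓.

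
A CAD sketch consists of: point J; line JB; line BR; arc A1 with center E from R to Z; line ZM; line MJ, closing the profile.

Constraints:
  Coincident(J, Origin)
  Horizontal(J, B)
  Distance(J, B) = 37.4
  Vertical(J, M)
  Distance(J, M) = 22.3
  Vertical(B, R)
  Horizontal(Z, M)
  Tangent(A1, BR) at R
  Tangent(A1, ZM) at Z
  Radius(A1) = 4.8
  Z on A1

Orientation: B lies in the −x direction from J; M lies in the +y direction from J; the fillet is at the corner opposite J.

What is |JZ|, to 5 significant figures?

39.497

J is at the origin; J and B share the same y with |JB| = 37.4 and B on the −x side, so B = (-37.400, 0.0000). J and M share the same x with |JM| = 22.3 and M on the +y side, so M = (0.0000, 22.300). The virtual corner opposite J is at (-37.400, 22.300). The tangent condition forces ER to be normal to BR and the tangent condition forces EZ to be normal to ZM, with radius 4.8, so the center E sits 4.8 in from both sides at E = (-32.600, 17.500). That places the tangent points at R = (-37.400, 17.500) on BR and Z = (-32.600, 22.300) on ZM. Then |JZ| = |Z − J| = 39.497.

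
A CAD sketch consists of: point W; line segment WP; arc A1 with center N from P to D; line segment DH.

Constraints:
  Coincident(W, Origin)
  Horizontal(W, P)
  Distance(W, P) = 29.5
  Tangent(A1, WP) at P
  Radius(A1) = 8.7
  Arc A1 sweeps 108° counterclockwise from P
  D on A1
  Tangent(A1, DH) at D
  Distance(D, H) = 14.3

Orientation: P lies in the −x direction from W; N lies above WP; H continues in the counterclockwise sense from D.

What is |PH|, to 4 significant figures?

25.28

W is at the origin; W and P share the same y with |WP| = 29.5 and P on the −x side, so P = (-29.50, 0.000). The tangent condition forces NP to be normal to WP, so N = P + (0, 8.7) = (-29.50, 8.700). On A1, P sits at bearing -90° from N; a 108° counterclockwise sweep puts D at bearing 18°, so D = N + 8.7·(cos 18°, sin 18°) = (-21.23, 11.39). A1 meets DH tangentially, so ND is at right angles to DH, so DH runs along (−sin 18°, cos 18°); with |DH| = 14.3, H = (-25.64, 24.99). Then |PH| = |H − P| = 25.28.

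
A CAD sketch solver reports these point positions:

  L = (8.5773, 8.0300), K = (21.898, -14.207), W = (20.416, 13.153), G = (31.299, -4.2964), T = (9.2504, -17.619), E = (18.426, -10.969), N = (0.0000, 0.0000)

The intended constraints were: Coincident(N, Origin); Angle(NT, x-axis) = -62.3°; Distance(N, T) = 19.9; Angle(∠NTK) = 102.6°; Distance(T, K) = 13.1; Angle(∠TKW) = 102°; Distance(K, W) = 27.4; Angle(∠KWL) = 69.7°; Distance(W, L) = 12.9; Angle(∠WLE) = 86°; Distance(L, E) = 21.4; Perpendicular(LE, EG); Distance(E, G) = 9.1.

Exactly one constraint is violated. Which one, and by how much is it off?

Distance(E, G) = 9.1 — off by 5.40.

N = (0.00, 0.00) ✓; NT at -62.30° ✓; |NT| = 19.90 ✓; ∠NTK = 102.6° ✓; |TK| = 13.10 ✓; ∠TKW = 102.0° ✓; |KW| = 27.40 ✓; ∠KWL = 69.70° ✓; |WL| = 12.90 ✓; ∠WLE = 86.00° ✓; |LE| = 21.40 ✓; ∠(LE, EG) = 90.00° ✓; |EG| = 14.50 ✗.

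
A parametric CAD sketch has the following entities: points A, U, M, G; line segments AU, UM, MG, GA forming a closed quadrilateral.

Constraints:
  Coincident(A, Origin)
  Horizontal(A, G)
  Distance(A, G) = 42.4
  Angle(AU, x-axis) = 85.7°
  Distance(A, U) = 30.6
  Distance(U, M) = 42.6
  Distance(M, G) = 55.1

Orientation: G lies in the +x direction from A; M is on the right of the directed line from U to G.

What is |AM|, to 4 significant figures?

15.29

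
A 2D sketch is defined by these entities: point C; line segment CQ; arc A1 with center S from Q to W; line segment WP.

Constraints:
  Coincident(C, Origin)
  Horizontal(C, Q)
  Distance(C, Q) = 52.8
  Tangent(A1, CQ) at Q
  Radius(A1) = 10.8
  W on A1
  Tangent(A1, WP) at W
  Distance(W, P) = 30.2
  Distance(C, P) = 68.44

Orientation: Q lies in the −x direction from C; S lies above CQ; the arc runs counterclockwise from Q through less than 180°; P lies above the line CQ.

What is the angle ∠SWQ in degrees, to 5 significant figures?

34.669°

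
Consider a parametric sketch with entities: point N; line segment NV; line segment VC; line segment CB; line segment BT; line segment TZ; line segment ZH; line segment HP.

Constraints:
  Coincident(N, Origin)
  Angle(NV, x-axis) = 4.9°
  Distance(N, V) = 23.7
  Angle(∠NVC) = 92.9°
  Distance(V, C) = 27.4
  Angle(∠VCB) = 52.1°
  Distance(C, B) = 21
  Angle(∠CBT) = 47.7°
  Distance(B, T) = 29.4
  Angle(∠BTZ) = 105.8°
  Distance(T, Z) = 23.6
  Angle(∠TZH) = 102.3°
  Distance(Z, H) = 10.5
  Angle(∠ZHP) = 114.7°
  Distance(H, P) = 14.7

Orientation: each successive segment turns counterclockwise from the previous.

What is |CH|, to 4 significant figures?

17.36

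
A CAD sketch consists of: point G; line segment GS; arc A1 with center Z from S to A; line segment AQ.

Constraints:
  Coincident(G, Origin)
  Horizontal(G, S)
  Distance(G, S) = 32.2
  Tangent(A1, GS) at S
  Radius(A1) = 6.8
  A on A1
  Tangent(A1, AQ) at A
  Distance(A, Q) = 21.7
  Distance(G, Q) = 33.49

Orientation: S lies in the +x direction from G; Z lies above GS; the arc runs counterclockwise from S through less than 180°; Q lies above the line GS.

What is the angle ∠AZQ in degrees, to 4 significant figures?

72.60°

G is at the origin; GS is horizontal with |GS| = 32.2 and S on the +x side, so S = (32.20, 0.000). Tangency of A1 to GS means the radius ZS is perpendicular to GS, so Z = S + (0, 6.8) = (32.20, 6.800). Since ZA ⟂ AQ (tangency), |ZQ| = √(6.8² + 21.7²) = 22.74 regardless of where A sits on A1. So Q lies on both circle(G, 33.49) and circle(Z, 22.74); the above-GS intersection is Q = (20.63, 26.38). A is the foot of the tangent from Q: A = (36.75, 11.85).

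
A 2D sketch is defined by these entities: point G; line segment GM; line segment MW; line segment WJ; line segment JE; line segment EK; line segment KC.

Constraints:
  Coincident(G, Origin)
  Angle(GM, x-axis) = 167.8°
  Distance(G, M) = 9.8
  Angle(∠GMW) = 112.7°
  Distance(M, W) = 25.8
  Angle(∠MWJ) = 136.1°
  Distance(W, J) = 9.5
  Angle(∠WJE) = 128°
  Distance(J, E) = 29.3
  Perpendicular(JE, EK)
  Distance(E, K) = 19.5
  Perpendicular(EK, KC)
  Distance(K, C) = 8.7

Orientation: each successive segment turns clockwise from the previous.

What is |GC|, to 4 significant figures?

21.90

G is at the origin; GM runs at 167.8° with length 9.8, so M = (-9.579, 2.071). ∠GMW = 112.7° gives MW at 100.5° from the x-axis; with |MW| = 25.8, W = (-14.28, 27.44). ∠MWJ = 136.1° gives WJ at 56.60° from the x-axis; with |WJ| = 9.5, J = (-9.051, 35.37). ∠WJE = 128.0° gives JE at 4.600° from the x-axis; with |JE| = 29.3, E = (20.15, 37.72). JE is perpendicular to EK, so EK runs at -85.40°; with |EK| = 19.5, K = (21.72, 18.28). The perpendicularity gives KC at right angles to EK, so KC runs at -175.4°; with |KC| = 8.7, C = (13.05, 17.58). Then |GC| = |C − G| = 21.90.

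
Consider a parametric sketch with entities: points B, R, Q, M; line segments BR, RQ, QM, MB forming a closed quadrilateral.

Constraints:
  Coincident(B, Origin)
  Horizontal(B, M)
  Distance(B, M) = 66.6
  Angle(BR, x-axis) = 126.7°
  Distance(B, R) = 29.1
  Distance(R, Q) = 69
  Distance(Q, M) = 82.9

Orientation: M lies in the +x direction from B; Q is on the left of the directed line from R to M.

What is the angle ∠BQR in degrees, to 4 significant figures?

21.03°

Checks: |RQ| = 69.00 ✓; |QM| = 82.90 ✓.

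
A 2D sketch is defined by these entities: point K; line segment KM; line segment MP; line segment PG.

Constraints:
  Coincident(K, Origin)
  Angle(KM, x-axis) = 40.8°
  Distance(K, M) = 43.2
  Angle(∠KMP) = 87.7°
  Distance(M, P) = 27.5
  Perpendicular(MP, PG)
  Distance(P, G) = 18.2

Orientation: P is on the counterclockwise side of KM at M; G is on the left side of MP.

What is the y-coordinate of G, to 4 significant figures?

35.87

K is at the origin; KM runs at 40.8° with length 43.2, so M = 43.2·(cos 40.8°, sin 40.8°) = (32.70, 28.23). ∠KMP = 87.7°, so MP runs at 40.8° + (180° − 87.7°) = 133.1° from the x-axis; with |MP| = 27.5, P = M + 27.5·(cos 133.1°, sin 133.1°) = (13.91, 48.31). MP ⟂ PG; with |PG| = 18.2 on the left of MP, G = P + 18.2·(-0.7302, -0.6833) = (0.6232, 35.87). So G.y = 35.87.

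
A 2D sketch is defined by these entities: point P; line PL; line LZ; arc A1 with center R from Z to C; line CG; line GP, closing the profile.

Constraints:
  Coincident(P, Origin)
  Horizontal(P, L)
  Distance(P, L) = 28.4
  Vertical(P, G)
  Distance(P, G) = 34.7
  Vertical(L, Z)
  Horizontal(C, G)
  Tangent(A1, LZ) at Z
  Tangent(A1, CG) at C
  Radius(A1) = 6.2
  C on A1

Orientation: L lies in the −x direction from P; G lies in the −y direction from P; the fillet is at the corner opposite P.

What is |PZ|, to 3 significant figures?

40.2

The virtual corner opposite P is at (-28.4, -34.7). A1 meets LZ tangentially, so RZ is at right angles to LZ and tangency of A1 to CG means the radius RC is perpendicular to CG, with radius 6.2, so the center R sits 6.2 in from both sides at R = (-22.2, -28.5). That places the tangent points at Z = (-28.4, -28.5) on LZ and C = (-22.2, -34.7) on CG. Then |PZ| = |Z − P| = 40.2.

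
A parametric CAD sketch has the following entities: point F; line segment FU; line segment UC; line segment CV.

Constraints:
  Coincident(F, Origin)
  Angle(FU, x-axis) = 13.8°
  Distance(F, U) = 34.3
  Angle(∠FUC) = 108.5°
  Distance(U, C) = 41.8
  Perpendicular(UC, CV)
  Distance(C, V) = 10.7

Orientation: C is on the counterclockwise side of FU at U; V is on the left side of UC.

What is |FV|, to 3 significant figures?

57.0

∠FUC = 108.5°, so UC runs at 13.8° + (180° − 108.5°) = 85.3° from the x-axis; with |UC| = 41.8, C = U + 41.8·(cos 85.3°, sin 85.3°) = (36.7, 49.8). UC is perpendicular to CV; with |CV| = 10.7 on the left of UC, V = C + 10.7·(-0.997, 0.0819) = (26.1, 50.7). Then |FV| = |V − F| = 57.0.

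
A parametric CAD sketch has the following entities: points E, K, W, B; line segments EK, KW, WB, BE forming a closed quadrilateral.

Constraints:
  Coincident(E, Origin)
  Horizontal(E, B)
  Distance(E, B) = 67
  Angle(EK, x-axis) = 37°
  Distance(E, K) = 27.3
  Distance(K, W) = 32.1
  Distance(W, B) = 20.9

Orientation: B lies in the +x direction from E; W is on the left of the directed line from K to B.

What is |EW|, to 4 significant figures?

56.31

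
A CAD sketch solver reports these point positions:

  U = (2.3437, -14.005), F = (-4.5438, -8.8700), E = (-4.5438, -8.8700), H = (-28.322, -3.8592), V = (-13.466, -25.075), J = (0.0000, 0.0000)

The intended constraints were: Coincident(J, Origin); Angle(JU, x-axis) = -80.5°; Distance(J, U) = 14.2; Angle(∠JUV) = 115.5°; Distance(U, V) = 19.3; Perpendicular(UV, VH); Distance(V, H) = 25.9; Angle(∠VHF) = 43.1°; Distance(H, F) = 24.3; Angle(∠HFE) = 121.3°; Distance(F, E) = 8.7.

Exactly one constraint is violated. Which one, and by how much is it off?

Distance(F, E) = 8.7 — off by 8.70.

J = (0.00, 0.00) ✓; JU at -80.50° ✓; |JU| = 14.20 ✓; ∠JUV = 115.5° ✓; |UV| = 19.30 ✓; ∠(UV, VH) = 90.00° ✓; |VH| = 25.90 ✓; ∠VHF = 43.10° ✓; |HF| = 24.30 ✓; ∠HFE = 121.3° ✓; |FE| = 0.000 ✗.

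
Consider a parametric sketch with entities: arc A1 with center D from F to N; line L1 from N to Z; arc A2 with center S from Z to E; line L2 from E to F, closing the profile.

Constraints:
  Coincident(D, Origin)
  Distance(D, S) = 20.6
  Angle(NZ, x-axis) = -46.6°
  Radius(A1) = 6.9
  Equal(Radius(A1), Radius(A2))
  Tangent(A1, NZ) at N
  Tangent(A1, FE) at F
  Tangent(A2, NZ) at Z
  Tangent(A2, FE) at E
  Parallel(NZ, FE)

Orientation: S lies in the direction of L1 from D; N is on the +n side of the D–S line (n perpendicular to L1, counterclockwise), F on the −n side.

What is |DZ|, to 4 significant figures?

21.72

Tangency of A1 to both parallel lines with radius 6.9 puts N and F at D ± 6.9·n: N = (5.013, 4.741), F = (-5.013, -4.741). Equal radii place Z and E the same way about S: Z = S + 6.9·n = (19.17, -10.23), E = S − 6.9·n = (9.141, -19.71). Then |DZ| = |Z − D| = 21.72.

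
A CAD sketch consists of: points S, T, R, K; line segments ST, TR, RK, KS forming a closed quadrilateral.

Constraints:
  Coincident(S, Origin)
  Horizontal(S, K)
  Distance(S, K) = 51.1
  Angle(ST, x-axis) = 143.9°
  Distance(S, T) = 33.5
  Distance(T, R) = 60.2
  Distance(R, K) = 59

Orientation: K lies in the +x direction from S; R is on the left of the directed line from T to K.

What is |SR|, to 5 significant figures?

57.307

Checks: |TR| = 60.20 ✓; |RK| = 59.00 ✓.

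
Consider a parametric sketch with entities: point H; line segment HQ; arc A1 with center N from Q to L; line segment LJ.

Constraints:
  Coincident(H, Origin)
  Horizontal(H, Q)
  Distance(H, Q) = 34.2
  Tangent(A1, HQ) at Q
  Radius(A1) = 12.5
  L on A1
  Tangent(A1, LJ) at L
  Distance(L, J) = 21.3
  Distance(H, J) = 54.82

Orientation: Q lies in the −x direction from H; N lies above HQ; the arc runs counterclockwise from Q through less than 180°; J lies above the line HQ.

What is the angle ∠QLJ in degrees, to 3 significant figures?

112°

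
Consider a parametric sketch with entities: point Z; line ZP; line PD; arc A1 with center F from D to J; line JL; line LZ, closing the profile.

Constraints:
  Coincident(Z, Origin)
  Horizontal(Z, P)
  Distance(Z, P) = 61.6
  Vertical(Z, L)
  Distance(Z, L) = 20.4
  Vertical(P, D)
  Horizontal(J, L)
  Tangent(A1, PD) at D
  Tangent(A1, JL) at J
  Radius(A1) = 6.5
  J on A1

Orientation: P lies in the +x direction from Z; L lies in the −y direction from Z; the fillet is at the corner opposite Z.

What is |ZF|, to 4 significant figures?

56.83

ZL is vertical with |ZL| = 20.4 and L on the −y side, so L = (0.000, -20.40). The virtual corner opposite Z is at (61.60, -20.40). Since A1 is tangent to PD there, FD ⟂ PD and since A1 is tangent to JL there, FJ ⟂ JL, with radius 6.5, so the center F sits 6.5 in from both sides at F = (55.10, -13.90). Then |ZF| = |F − Z| = 56.83.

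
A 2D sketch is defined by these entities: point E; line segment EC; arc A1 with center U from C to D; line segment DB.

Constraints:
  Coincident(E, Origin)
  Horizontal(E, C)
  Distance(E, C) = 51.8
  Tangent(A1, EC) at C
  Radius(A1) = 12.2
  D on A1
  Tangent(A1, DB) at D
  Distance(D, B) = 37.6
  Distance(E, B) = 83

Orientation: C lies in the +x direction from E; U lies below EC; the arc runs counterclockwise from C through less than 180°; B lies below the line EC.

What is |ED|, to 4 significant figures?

47.16

E is at the origin; E and C share the same y with |EC| = 51.8 and C on the +x side, so C = (51.80, 0.000). Since A1 is tangent to EC there, UC ⟂ EC, so U = C + (0, -12.2) = (51.80, -12.20). Since UD ⟂ DB (tangency), |UB| = √(12.2² + 37.6²) = 39.53 regardless of where D sits on A1. So B lies on both circle(E, 83.0) and circle(U, 39.53); the below-EC intersection is B = (67.31, -48.56). D is the foot of the tangent from B: D = (42.60, -20.22).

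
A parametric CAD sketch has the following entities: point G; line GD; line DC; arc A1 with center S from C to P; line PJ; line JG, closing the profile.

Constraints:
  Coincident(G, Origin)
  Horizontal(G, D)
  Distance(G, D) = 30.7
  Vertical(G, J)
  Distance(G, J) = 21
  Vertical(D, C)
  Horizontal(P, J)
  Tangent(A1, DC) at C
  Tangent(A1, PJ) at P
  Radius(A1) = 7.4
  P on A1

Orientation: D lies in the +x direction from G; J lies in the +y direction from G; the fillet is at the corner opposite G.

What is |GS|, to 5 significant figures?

26.979

G and J share the same x with |GJ| = 21.0 and J on the +y side, so J = (0.0000, 21.000). The virtual corner opposite G is at (30.700, 21.000). Tangency of A1 to DC means the radius SC is perpendicular to DC and tangency of A1 to PJ means the radius SP is perpendicular to PJ, with radius 7.4, so the center S sits 7.4 in from both sides at S = (23.300, 13.600). Then |GS| = |S − G| = 26.979.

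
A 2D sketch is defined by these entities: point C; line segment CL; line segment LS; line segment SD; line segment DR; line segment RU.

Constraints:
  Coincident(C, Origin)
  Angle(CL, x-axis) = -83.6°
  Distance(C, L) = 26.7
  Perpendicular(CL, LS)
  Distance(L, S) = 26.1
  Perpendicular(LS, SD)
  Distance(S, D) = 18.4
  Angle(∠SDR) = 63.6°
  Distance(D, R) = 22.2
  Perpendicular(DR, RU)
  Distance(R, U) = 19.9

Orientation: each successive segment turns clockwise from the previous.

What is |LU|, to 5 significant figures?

17.701

C is at the origin; CL runs at -83.6° with length 26.7, so L = (2.9762, -26.534). CL is perpendicular to LS, so LS runs at -173.60°; with |LS| = 26.1, S = (-22.961, -29.443). LS is perpendicular to SD, so SD runs at 96.400°; with |SD| = 18.4, D = (-25.012, -11.158). ∠SDR = 63.6° gives DR at -20.000° from the x-axis; with |DR| = 22.2, R = (-4.1510, -18.750). DR is perpendicular to RU, so RU runs at -110.00°; with |RU| = 19.9, U = (-10.957, -37.450). Then |LU| = |U − L| = 17.701.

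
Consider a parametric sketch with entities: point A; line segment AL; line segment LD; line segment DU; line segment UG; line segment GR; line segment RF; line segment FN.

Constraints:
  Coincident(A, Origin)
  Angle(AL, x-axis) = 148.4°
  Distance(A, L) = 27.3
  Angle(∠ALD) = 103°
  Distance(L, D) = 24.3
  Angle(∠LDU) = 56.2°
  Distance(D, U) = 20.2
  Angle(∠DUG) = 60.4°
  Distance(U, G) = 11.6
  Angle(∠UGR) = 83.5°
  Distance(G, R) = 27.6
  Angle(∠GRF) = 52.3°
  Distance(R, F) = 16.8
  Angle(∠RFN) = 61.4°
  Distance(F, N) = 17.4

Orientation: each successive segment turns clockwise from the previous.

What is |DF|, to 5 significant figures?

13.672

A is at the origin; AL runs at 148.4° with length 27.3, so L = (-23.252, 14.305). ∠ALD = 103.0° gives LD at 71.400° from the x-axis; with |LD| = 24.3, D = (-15.501, 37.336). ∠LDU = 56.2° gives DU at -52.400° from the x-axis; with |DU| = 20.2, U = (-3.1765, 21.331). ∠DUG = 60.4° gives UG at -172.00° from the x-axis; with |UG| = 11.6, G = (-14.664, 19.717). ∠UGR = 83.5° gives GR at 91.500° from the x-axis; with |GR| = 27.6, R = (-15.386, 47.307). ∠GRF = 52.3° gives RF at -36.200° from the x-axis; with |RF| = 16.8, F = (-1.8292, 37.385). Then |DF| = |F − D| = 13.672.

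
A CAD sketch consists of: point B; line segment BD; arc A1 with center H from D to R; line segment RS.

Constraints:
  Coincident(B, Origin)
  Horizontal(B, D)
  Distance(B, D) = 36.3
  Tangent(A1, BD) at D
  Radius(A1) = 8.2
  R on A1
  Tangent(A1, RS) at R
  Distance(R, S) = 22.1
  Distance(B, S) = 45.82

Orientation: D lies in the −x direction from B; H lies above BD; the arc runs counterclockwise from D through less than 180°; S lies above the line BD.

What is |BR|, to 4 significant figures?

30.03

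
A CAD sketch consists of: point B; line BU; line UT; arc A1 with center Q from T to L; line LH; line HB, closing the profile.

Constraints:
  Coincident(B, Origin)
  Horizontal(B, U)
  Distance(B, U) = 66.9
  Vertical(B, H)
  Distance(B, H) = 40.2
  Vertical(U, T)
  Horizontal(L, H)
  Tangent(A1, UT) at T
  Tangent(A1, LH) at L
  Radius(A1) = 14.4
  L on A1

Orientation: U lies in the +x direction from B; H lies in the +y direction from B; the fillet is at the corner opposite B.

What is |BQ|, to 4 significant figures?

58.50

B and H share the same x with |BH| = 40.2 and H on the +y side, so H = (0.000, 40.20). The virtual corner opposite B is at (66.90, 40.20). The tangent condition forces QT to be normal to UT and the tangent condition forces QL to be normal to LH, with radius 14.4, so the center Q sits 14.4 in from both sides at Q = (52.50, 25.80). Then |BQ| = |Q − B| = 58.50.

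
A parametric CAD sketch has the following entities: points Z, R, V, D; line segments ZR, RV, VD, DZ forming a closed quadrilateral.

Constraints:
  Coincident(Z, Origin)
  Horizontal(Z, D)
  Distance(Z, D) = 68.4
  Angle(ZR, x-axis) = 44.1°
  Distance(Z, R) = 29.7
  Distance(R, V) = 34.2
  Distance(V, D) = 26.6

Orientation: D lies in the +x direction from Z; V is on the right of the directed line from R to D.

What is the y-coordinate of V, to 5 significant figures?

-6.1702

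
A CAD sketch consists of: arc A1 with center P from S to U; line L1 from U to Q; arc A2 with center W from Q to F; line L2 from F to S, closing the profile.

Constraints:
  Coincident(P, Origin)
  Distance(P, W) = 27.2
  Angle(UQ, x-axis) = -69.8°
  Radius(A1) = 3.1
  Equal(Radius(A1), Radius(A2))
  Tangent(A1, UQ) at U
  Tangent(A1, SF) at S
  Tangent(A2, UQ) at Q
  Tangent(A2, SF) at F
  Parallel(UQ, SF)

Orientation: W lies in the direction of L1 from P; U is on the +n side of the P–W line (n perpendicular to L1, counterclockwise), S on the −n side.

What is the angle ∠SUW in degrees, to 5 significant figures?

83.498°

The slot axis is L1's direction at -69.8°, so u = (cos -69.8°, sin -69.8°) = (0.34530, -0.93849) and n = (−sin -69.8°, cos -69.8°) = (0.93849, 0.34530). P is at the origin and W lies 27.2 along u from P, so W = 27.2·u = (9.3921, -25.527). Tangency of A1 to both parallel lines with radius 3.1 puts U and S at P ± 3.1·n: U = (2.9093, 1.0704), S = (-2.9093, -1.0704). Then cos ∠SUW = US·UW / (|US||UW|), giving 83.498°.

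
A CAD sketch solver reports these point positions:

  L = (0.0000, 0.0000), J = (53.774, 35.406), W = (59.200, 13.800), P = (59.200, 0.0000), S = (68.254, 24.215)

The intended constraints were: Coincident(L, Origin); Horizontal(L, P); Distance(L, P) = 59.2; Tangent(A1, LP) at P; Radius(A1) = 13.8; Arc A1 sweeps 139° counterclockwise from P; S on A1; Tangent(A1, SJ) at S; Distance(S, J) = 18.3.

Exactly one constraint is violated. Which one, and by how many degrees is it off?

Tangent(A1, SJ) at S — off by 3.30°.

L = (0.00, 0.00) ✓; L.y = 0.00, P.y = 0.00 ✓; |LP| = 59.20 ✓; ∠(WP, PL) = 90.00° ✓; |WP| = 13.80 ✓; bearing(W→S) − bearing(W→P) = 139.0° ✓; |WS| = 13.80 ✓; ∠(WS, SJ) = 86.70° ✗; |SJ| = 18.30 ✓.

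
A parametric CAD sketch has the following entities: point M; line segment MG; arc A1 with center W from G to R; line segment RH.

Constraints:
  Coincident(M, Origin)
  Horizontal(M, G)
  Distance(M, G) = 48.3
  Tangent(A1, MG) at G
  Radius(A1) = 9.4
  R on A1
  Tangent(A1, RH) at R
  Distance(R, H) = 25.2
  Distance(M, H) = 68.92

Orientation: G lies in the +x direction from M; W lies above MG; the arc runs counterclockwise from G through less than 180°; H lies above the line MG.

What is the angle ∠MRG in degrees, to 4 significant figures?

33.74°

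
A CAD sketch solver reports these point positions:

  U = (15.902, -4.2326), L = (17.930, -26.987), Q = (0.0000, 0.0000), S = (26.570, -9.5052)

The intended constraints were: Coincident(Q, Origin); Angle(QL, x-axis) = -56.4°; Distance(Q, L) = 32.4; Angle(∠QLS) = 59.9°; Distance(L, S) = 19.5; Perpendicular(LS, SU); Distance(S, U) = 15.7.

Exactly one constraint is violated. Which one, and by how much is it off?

Distance(S, U) = 15.7 — off by 3.80.

Q = (0.00, 0.00) ✓; QL at -56.40° ✓; |QL| = 32.40 ✓; ∠QLS = 59.90° ✓; |LS| = 19.50 ✓; ∠(LS, SU) = 90.00° ✓; |SU| = 11.90 ✗.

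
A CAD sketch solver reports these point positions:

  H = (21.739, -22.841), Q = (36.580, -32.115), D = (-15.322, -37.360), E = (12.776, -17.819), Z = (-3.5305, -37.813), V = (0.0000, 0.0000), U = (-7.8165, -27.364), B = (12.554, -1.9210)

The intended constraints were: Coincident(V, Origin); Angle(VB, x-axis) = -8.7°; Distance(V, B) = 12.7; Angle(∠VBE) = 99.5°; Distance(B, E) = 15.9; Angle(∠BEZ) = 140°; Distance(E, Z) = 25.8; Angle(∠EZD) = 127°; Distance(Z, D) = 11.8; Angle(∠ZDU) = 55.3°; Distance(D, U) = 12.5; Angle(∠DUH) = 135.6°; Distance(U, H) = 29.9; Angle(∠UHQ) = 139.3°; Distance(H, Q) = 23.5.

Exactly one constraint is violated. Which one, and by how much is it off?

Distance(H, Q) = 23.5 — off by 6.00.

V = (0.00, 0.00) ✓; VB at -8.700° ✓; |VB| = 12.70 ✓; ∠VBE = 99.50° ✓; |BE| = 15.90 ✓; ∠BEZ = 140.0° ✓; |EZ| = 25.80 ✓; ∠EZD = 127.0° ✓; |ZD| = 11.80 ✓; ∠ZDU = 55.30° ✓; |DU| = 12.50 ✓; ∠DUH = 135.6° ✓; |UH| = 29.90 ✓; ∠UHQ = 139.3° ✓; |HQ| = 17.50 ✗.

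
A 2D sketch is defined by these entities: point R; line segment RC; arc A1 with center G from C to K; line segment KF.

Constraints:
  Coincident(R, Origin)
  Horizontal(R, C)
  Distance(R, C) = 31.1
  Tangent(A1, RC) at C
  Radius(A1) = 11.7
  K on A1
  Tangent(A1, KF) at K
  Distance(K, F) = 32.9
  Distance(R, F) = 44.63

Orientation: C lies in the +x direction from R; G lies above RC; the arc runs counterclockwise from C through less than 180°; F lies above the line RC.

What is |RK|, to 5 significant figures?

43.919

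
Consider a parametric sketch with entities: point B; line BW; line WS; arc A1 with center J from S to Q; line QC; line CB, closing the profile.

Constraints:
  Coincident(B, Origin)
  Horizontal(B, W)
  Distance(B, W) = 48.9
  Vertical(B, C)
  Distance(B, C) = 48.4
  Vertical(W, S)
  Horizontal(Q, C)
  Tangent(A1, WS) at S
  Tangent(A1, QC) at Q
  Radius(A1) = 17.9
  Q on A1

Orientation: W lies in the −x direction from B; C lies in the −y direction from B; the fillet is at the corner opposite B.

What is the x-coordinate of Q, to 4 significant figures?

-31.00

The virtual corner opposite B is at (-48.90, -48.40). A1 meets WS tangentially, so JS is at right angles to WS and since A1 is tangent to QC there, JQ ⟂ QC, with radius 17.9, so the center J sits 17.9 in from both sides at J = (-31.00, -30.50). That places the tangent points at S = (-48.90, -30.50) on WS and Q = (-31.00, -48.40) on QC. So Q.x = -31.00.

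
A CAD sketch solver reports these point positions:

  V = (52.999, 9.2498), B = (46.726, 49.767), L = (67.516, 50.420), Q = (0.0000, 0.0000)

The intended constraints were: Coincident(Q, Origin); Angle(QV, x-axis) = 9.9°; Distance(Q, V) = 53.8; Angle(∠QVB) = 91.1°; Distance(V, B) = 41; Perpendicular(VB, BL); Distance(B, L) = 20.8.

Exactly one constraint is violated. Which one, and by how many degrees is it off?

Perpendicular(VB, BL) — off by 7.00°.

Q = (0.00, 0.00) ✓; QV at 9.900° ✓; |QV| = 53.80 ✓; ∠QVB = 91.10° ✓; |VB| = 41.00 ✓; ∠(VB, BL) = 97.00° ✗; |BL| = 20.80 ✓.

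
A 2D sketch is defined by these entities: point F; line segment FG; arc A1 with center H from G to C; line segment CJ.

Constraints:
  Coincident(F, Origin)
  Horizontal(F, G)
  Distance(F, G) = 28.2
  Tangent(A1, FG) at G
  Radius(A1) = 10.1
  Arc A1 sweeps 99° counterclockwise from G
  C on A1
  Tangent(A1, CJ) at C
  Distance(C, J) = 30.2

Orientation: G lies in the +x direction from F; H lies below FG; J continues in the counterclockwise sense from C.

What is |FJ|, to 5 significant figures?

47.430

F is at the origin; FG is horizontal with |FG| = 28.2 and G on the +x side, so G = (28.200, 0.0000). Tangency of A1 to FG means the radius HG is perpendicular to FG, so H = G + (0, -10.1) = (28.200, -10.100). On A1, G sits at bearing 90° from H; a 99° counterclockwise sweep puts C at bearing 189°, so C = H + 10.1·(cos 189°, sin 189°) = (18.224, -11.680). A1 meets CJ tangentially, so HC is at right angles to CJ, so CJ runs along (−sin 189°, cos 189°); with |CJ| = 30.2, J = (22.949, -41.508). Then |FJ| = |J − F| = 47.430.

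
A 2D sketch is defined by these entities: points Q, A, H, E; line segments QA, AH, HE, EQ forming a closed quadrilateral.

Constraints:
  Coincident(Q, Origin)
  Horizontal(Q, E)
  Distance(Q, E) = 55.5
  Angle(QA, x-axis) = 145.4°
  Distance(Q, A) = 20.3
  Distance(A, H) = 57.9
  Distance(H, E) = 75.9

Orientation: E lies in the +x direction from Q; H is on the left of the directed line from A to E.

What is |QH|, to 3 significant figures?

63.1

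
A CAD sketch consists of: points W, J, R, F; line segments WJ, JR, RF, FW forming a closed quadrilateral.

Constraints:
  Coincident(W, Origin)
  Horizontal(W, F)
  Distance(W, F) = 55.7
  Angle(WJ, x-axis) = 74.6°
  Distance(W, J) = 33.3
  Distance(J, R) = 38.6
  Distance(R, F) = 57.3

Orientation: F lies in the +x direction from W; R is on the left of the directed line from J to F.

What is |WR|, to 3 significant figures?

68.0

W is at the origin; WF is horizontal with |WF| = 55.7 and F in +x, so F = (55.7, 0). WJ runs at 74.6° with |WJ| = 33.3, so J = (8.84, 32.1). R is determined by |JR| = 38.6 and |RF| = 57.3 together: it lies at the intersection of circle(J, 38.6) and circle(F, 57.3). With |JF| = 56.8, the foot of the radical line on JF is 12.6 from J and the perpendicular offset is √(38.6² − 12.6²) = 36.5. Taking the left-of-JF solution: R = (39.9, 55.1).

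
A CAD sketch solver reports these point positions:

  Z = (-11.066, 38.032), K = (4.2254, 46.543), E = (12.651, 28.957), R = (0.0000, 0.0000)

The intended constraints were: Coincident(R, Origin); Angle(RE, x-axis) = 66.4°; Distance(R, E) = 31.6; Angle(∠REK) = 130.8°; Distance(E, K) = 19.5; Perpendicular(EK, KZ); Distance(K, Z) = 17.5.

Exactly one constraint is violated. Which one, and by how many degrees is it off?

Perpendicular(EK, KZ) — off by 3.50°.

R = (0.00, 0.00) ✓; RE at 66.40° ✓; |RE| = 31.60 ✓; ∠REK = 130.8° ✓; |EK| = 19.50 ✓; ∠(EK, KZ) = 93.50° ✗; |KZ| = 17.50 ✓.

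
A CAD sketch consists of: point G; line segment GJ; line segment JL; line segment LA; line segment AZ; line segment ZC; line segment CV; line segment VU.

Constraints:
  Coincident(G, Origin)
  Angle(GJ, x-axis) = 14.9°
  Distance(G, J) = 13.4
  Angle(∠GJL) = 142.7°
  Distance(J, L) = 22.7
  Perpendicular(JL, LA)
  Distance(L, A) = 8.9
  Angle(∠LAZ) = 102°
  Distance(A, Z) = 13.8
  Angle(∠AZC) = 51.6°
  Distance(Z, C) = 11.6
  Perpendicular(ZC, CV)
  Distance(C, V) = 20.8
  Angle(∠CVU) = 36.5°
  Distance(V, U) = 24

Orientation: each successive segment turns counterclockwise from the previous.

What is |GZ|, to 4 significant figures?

20.19

The perpendicularity gives LA at right angles to JL, so LA runs at 142.2°; with |LA| = 8.9, A = (19.83, 26.84). ∠LAZ = 102.0° gives AZ at -139.8° from the x-axis; with |AZ| = 13.8, Z = (9.290, 17.93). Then |GZ| = |Z − G| = 20.19.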